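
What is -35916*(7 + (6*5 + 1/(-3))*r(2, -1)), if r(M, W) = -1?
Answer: 814096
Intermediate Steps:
-35916*(7 + (6*5 + 1/(-3))*r(2, -1)) = -35916*(7 + (6*5 + 1/(-3))*(-1)) = -35916*(7 + (30 - 1/3)*(-1)) = -35916*(7 + (89/3)*(-1)) = -35916*(7 - 89/3) = -35916*(-68/3) = 814096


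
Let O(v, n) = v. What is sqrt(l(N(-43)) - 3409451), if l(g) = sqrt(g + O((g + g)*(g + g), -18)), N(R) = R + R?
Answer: sqrt(-3409451 + 7*sqrt(602)) ≈ 1846.4*I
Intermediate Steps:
N(R) = 2*R
l(g) = sqrt(g + 4*g**2) (l(g) = sqrt(g + (g + g)*(g + g)) = sqrt(g + (2*g)*(2*g)) = sqrt(g + 4*g**2))
sqrt(l(N(-43)) - 3409451) = sqrt(sqrt((2*(-43))*(1 + 4*(2*(-43)))) - 3409451) = sqrt(sqrt(-86*(1 + 4*(-86))) - 3409451) = sqrt(sqrt(-86*(1 - 344)) - 3409451) = sqrt(sqrt(-86*(-343)) - 3409451) = sqrt(sqrt(29498) - 3409451) = sqrt(7*sqrt(602) - 3409451) = sqrt(-3409451 + 7*sqrt(602))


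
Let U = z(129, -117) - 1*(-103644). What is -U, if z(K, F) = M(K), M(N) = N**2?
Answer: -120285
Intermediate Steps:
z(K, F) = K**2
U = 120285 (U = 129**2 - 1*(-103644) = 16641 + 103644 = 120285)
-U = -1*120285 = -120285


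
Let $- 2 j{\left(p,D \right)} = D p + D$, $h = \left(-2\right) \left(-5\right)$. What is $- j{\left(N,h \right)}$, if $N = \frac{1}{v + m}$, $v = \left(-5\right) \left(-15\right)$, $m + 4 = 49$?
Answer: $\frac{121}{24} \approx 5.0417$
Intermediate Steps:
$m = 45$ ($m = -4 + 49 = 45$)
$v = 75$
$h = 10$
$N = \frac{1}{120}$ ($N = \frac{1}{75 + 45} = \frac{1}{120} \approx 0.0083333$)
$j{\left(p,D \right)} = - \frac{D}{2} - \frac{D p}{2}$ ($j{\left(p,D \right)} = - \frac{D p + D}{2} = - \frac{D + D p}{2} = - \frac{D}{2} - \frac{D p}{2}$)
$- j{\left(N,h \right)} = - \frac{\left(-1\right) 10 \left(1 + \frac{1}{120}\right)}{2} = - \frac{\left(-1\right) 10 \cdot 121}{2 \cdot 120} = \left(-1\right) \left(- \frac{121}{24}\right) = \frac{121}{24}$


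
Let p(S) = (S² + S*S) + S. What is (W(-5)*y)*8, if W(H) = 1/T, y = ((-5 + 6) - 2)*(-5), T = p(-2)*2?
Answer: 10/3 ≈ 3.3333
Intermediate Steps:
p(S) = S + 2*S² (p(S) = (S² + S²) + S = 2*S² + S = S + 2*S²)
T = 12 (T = -2*(1 + 2*(-2))*2 = -2*(1 - 4)*2 = -2*(-3)*2 = 6*2 = 12)
y = 5 (y = (1 - 2)*(-5) = -1*(-5) = 5)
W(H) = 1/12
(W(-5)*y)*8 = ((1/12)*5)*8 = (5/12)*8 = 10/3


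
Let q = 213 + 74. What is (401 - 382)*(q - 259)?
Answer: 532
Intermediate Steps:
q = 287
(401 - 382)*(q - 259) = (401 - 382)*(287 - 259) = 19*28 = 532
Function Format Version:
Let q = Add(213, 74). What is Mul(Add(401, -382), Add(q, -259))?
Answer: 532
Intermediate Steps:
q = 287
Mul(Add(401, -382), Add(q, -259)) = Mul(Add(401, -382), Add(287, -259)) = Mul(19, 28) = 532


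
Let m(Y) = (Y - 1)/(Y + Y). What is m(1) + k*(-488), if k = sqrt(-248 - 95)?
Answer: -3416*I*sqrt(7) ≈ -9037.9*I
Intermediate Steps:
m(Y) = (-1 + Y)/(2*Y) (m(Y) = (-1 + Y)/((2*Y)) = (-1 + Y)*(1/(2*Y)) = (-1 + Y)/(2*Y))
k = 7*I*sqrt(7) (k = sqrt(-343) = 7*I*sqrt(7) ≈ 18.52*I)
m(1) + k*(-488) = (1/2)*(-1 + 1)/1 + (7*I*sqrt(7))*(-488) = (1/2)*1*0 - 3416*I*sqrt(7) = 0 - 3416*I*sqrt(7) = -3416*I*sqrt(7)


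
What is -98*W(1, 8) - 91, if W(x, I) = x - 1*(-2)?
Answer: -385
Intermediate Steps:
W(x, I) = 2 + x (W(x, I) = x + 2 = 2 + x)
-98*W(1, 8) - 91 = -98*(2 + 1) - 91 = -98*3 - 91 = -294 - 91 = -385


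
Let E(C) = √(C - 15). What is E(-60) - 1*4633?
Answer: -4633 + 5*I*√3 ≈ -4633.0 + 8.6602*I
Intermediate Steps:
E(C) = √(-15 + C)
E(-60) - 1*4633 = √(-15 - 60) - 1*4633 = √(-75) - 4633 = 5*I*√3 - 4633 = -4633 + 5*I*√3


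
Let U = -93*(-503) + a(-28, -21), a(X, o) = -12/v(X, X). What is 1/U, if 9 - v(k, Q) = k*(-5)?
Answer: 131/6128061 ≈ 2.1377e-5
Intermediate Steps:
v(k, Q) = 9 + 5*k (v(k, Q) = 9 - k*(-5) = 9 - (-5)*k = 9 + 5*k)
a(X, o) = -12/(9 + 5*X)
U = 6128061/131 (U = -93*(-503) - 12/(9 + 5*(-28)) = 46779 - 12/(9 - 140) = 46779 - 12/(-131) = 46779 - 12*(-1/131) = 46779 + 12/131 = 6128061/131 ≈ 46779.)
1/U = 1/(6128061/131) = 131/6128061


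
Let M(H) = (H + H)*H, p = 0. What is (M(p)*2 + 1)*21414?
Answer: 21414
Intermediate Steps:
M(H) = 2*H² (M(H) = (2*H)*H = 2*H²)
(M(p)*2 + 1)*21414 = ((2*0²)*2 + 1)*21414 = ((2*0)*2 + 1)*21414 = (0*2 + 1)*21414 = (0 + 1)*21414 = 1*21414 = 21414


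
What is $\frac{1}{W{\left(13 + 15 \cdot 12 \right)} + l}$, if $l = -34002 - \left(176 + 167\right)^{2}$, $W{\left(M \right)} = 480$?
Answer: $- \frac{1}{151171} \approx -6.615 \cdot 10^{-6}$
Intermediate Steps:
$l = -151651$ ($l = -34002 - 343^{2} = -34002 - 117649 = -151651$)
$\frac{1}{W{\left(13 + 15 \cdot 12 \right)} + l} = \frac{1}{480 - 151651} = \frac{1}{-151171} = - \frac{1}{151171}$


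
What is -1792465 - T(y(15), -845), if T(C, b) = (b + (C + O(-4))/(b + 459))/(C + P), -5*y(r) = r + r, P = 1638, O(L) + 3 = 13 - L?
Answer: -188194430917/104992 ≈ -1.7925e+6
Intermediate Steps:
O(L) = 10 - L (O(L) = -3 + (13 - L) = 10 - L)
y(r) = -2*r/5 (y(r) = -(r + r)/5 = -2*r/5)
T(C, b) = (b + (14 + C)/(459 + b))/(1638 + C) (T(C, b) = (b + (C + (10 - 1*(-4)))/(b + 459))/(C + 1638) = (b + (C + (10 + 4))/(459 + b))/(1638 + C) = (b + (C + 14)/(459 + b))/(1638 + C) = (b + (14 + C)/(459 + b))/(1638 + C))
-1792465 - T(y(15), -845) = -1792465 - (14 - 2/5*15 + (-845)**2 + 459*(-845))/(751842 + 459*(-2/5*15) + 1638*(-845) - 2/5*15*(-845)) = -1792465 - (14 - 6 + 714025 - 387855)/(751842 + 459*(-6) - 1384110 - 6*(-845)) = -1792465 - 326178/(751842 - 2754 - 1384110 + 5070) = -1792465 - 326178/(-629952) = -1792465 - (-1)*326178/629952 = -1792465 - 1*(-54363/104992) = -1792465 + 54363/104992 = -188194430917/104992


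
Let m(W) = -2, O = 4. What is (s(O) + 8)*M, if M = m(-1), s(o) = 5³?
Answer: -266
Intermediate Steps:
s(o) = 125
M = -2
(s(O) + 8)*M = (125 + 8)*(-2) = 133*(-2) = -266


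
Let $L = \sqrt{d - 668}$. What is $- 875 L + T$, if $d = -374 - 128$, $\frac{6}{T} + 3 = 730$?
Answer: $\frac{6}{727} - 2625 i \sqrt{130} \approx 0.0082531 - 29930.0 i$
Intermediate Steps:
$T = \frac{6}{727}$ ($T = \frac{6}{-3 + 730} = \frac{6}{727} \approx 0.0082531$)
$d = -502$
$L = 3 i \sqrt{130}$ ($L = \sqrt{-502 - 668} = \sqrt{-1170} = 3 i \sqrt{130} \approx 34.205 i$)
$- 875 L + T = - 875 \cdot 3 i \sqrt{130} + \frac{6}{727} = - 2625 i \sqrt{130} + \frac{6}{727} = \frac{6}{727} - 2625 i \sqrt{130}$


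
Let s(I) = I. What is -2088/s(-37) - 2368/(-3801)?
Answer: 8024104/140637 ≈ 57.055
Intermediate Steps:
-2088/s(-37) - 2368/(-3801) = -2088/(-37) - 2368/(-3801) = -2088*(-1/37) - 2368*(-1/3801) = 2088/37 + 2368/3801 = 8024104/140637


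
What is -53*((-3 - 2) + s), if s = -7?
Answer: 636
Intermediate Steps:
-53*((-3 - 2) + s) = -53*((-3 - 2) - 7) = -53*(-5 - 7) = -53*(-12) = 636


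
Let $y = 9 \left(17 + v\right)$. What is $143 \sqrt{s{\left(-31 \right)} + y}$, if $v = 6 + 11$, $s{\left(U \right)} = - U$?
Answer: $143 \sqrt{337} \approx 2625.1$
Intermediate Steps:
$v = 17$
$y = 306$ ($y = 9 \left(17 + 17\right) = 9 \cdot 34 = 306$)
$143 \sqrt{s{\left(-31 \right)} + y} = 143 \sqrt{\left(-1\right) \left(-31\right) + 306} = 143 \sqrt{31 + 306} = 143 \sqrt{337}$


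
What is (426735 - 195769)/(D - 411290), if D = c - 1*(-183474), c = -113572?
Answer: -115483/170694 ≈ -0.67655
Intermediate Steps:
D = 69902 (D = -113572 - 1*(-183474) = -113572 + 183474 = 69902)
(426735 - 195769)/(D - 411290) = (426735 - 195769)/(69902 - 411290) = 230966/(-341388) = 230966*(-1/341388) = -115483/170694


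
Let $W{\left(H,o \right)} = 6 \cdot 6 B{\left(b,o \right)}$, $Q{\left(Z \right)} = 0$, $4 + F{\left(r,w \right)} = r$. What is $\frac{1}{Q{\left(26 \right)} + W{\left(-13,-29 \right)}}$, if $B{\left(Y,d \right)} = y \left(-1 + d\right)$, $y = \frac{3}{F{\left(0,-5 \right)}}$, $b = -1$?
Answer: $\frac{1}{810} \approx 0.0012346$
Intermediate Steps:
$F{\left(r,w \right)} = -4 + r$
$y = - \frac{3}{4}$ ($y = \frac{3}{-4 + 0} = \frac{3}{-4} = 3 \left(- \frac{1}{4}\right) = - \frac{3}{4} \approx -0.75$)
$B{\left(Y,d \right)} = \frac{3}{4} - \frac{3 d}{4}$ ($B{\left(Y,d \right)} = - \frac{3 \left(-1 + d\right)}{4} = \frac{3}{4} - \frac{3 d}{4}$)
$W{\left(H,o \right)} = 27 - 27 o$ ($W{\left(H,o \right)} = 6 \cdot 6 \left(\frac{3}{4} - \frac{3 o}{4}\right) = 36 \left(\frac{3}{4} - \frac{3 o}{4}\right) = 27 - 27 o$)
$\frac{1}{Q{\left(26 \right)} + W{\left(-13,-29 \right)}} = \frac{1}{0 + \left(27 - -783\right)} = \frac{1}{0 + \left(27 + 783\right)} = \frac{1}{0 + 810} = \frac{1}{810}$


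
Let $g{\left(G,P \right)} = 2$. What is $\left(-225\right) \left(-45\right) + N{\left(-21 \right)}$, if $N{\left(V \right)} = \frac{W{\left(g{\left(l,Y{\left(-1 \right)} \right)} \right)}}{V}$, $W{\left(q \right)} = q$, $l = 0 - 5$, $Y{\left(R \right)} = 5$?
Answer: $\frac{212623}{21} \approx 10125.0$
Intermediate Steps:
$l = -5$
$N{\left(V \right)} = \frac{2}{V}$
$\left(-225\right) \left(-45\right) + N{\left(-21 \right)} = \left(-225\right) \left(-45\right) + \frac{2}{-21} = 10125 + 2 \left(- \frac{1}{21}\right) = 10125 - \frac{2}{21} = \frac{212623}{21}$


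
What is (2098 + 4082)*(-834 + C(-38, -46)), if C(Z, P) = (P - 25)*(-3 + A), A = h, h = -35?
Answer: 11519520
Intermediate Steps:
A = -35
C(Z, P) = 950 - 38*P (C(Z, P) = (P - 25)*(-3 - 35) = (-25 + P)*(-38) = 950 - 38*P)
(2098 + 4082)*(-834 + C(-38, -46)) = (2098 + 4082)*(-834 + (950 - 38*(-46))) = 6180*(-834 + (950 + 1748)) = 6180*(-834 + 2698) = 6180*1864 = 11519520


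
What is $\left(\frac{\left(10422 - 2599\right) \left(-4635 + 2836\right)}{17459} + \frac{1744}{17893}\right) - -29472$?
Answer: $\frac{8955084572899}{312393887} \approx 28666.0$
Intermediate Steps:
$\left(\frac{\left(10422 - 2599\right) \left(-4635 + 2836\right)}{17459} + \frac{1744}{17893}\right) - -29472 = \left(7823 \left(-1799\right) \frac{1}{17459} + 1744 \cdot \frac{1}{17893}\right) + 29472 = \left(\left(-14073577\right) \frac{1}{17459} + \frac{1744}{17893}\right) + 29472 = \left(- \frac{14073577}{17459} + \frac{1744}{17893}\right) + 29472 = - \frac{251788064765}{312393887} + 29472 = \frac{8955084572899}{312393887}$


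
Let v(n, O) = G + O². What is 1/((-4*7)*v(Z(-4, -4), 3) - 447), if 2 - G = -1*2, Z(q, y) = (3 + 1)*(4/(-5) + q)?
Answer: -1/811 ≈ -0.0012330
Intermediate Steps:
Z(q, y) = -16/5 + 4*q (Z(q, y) = 4*(4*(-⅕) + q) = 4*(-⅘ + q) = -16/5 + 4*q)
G = 4 (G = 2 - (-1)*2 = 2 - 1*(-2) = 2 + 2 = 4)
v(n, O) = 4 + O²
1/((-4*7)*v(Z(-4, -4), 3) - 447) = 1/((-4*7)*(4 + 3²) - 447) = 1/(-28*(4 + 9) - 447) = 1/(-28*13 - 447) = 1/(-364 - 447) = 1/(-811) = -1/811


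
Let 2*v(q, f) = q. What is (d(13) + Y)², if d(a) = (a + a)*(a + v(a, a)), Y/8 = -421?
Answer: 8185321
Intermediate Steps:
Y = -3368 (Y = 8*(-421) = -3368)
v(q, f) = q/2
d(a) = 3*a² (d(a) = (a + a)*(a + a/2) = (2*a)*(3*a/2) = 3*a²)
(d(13) + Y)² = (3*13² - 3368)² = (3*169 - 3368)² = (507 - 3368)² = (-2861)² = 8185321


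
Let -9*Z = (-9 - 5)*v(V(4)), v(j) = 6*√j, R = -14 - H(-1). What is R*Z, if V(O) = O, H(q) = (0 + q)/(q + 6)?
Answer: -1288/5 ≈ -257.60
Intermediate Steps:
H(q) = q/(6 + q)
R = -69/5 (R = -14 - (-1)/(6 - 1) = -14 - (-1)/5 = -14 - 1*(-⅕) = -14 + ⅕ = -69/5 ≈ -13.800)
Z = 56/3 (Z = -(-9 - 5)*6*√4/9 = -(-14)*6*2/9 = -(-14)*12/9 = -⅑*(-168) = 56/3 ≈ 18.667)
R*Z = -69/5*56/3 = -1288/5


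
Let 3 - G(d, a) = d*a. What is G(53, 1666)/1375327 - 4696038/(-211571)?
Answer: 6439907192981/290979308717 ≈ 22.132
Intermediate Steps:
G(d, a) = 3 - a*d (G(d, a) = 3 - d*a = 3 - a*d)
G(53, 1666)/1375327 - 4696038/(-211571) = (3 - 1*1666*53)/1375327 - 4696038/(-211571) = (3 - 88298)*(1/1375327) - 4696038*(-1/211571) = -88295*1/1375327 + 4696038/211571 = -88295/1375327 + 4696038/211571 = 6439907192981/290979308717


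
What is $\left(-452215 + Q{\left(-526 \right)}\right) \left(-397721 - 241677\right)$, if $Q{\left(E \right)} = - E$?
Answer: $288809043222$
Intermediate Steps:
$\left(-452215 + Q{\left(-526 \right)}\right) \left(-397721 - 241677\right) = \left(-452215 - -526\right) \left(-397721 - 241677\right) = \left(-452215 + 526\right) \left(-639398\right) = \left(-451689\right) \left(-639398\right) = 288809043222$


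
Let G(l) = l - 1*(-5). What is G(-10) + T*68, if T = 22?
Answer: 1491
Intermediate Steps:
G(l) = 5 + l (G(l) = l + 5 = 5 + l)
G(-10) + T*68 = (5 - 10) + 22*68 = -5 + 1496 = 1491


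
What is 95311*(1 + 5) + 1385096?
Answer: 1956962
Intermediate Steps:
95311*(1 + 5) + 1385096 = 95311*6 + 1385096 = 571866 + 1385096 = 1956962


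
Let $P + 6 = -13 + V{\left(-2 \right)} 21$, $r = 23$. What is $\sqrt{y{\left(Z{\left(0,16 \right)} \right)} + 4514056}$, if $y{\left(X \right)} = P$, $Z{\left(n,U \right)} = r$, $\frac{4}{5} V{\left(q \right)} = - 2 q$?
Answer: $\sqrt{4514142} \approx 2124.7$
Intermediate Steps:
$V{\left(q \right)} = - \frac{5 q}{2}$ ($V{\left(q \right)} = \frac{5 \left(- 2 q\right)}{4} = - \frac{5 q}{2}$)
$Z{\left(n,U \right)} = 23$
$P = 86$ ($P = -6 - \left(13 - \left(- \frac{5}{2}\right) \left(-2\right) 21\right) = -6 + \left(-13 + 5 \cdot 21\right) = -6 + \left(-13 + 105\right) = -6 + 92 = 86$)
$y{\left(X \right)} = 86$
$\sqrt{y{\left(Z{\left(0,16 \right)} \right)} + 4514056} = \sqrt{86 + 4514056} = \sqrt{4514142}$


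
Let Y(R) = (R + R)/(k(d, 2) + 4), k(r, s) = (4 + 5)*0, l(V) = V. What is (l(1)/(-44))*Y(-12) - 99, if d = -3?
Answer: -2175/22 ≈ -98.864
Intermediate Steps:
k(r, s) = 0 (k(r, s) = 9*0 = 0)
Y(R) = R/2 (Y(R) = (R + R)/(0 + 4) = (2*R)/4 = (2*R)*(¼) = R/2)
(l(1)/(-44))*Y(-12) - 99 = (1/(-44))*((½)*(-12)) - 99 = (1*(-1/44))*(-6) - 99 = -1/44*(-6) - 99 = 3/22 - 99 = -2175/22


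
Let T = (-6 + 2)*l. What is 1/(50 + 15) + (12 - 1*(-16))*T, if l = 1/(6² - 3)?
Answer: -7247/2145 ≈ -3.3786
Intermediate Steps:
l = 1/33 (l = 1/(36 - 3) = 1/33 ≈ 0.030303)
T = -4/33 (T = (-6 + 2)*(1/33) = -4*1/33 = -4/33 ≈ -0.12121)
1/(50 + 15) + (12 - 1*(-16))*T = 1/(50 + 15) + (12 - 1*(-16))*(-4/33) = 1/65 + (12 + 16)*(-4/33) = 1/65 + 28*(-4/33) = 1/65 - 112/33 = -7247/2145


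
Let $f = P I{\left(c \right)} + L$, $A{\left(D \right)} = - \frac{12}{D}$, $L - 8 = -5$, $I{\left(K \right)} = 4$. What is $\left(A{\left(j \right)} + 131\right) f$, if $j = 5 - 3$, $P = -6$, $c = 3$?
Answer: $-2625$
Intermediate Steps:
$L = 3$ ($L = 8 - 5 = 3$)
$j = 2$ ($j = 5 - 3 = 2$)
$f = -21$ ($f = \left(-6\right) 4 + 3 = -24 + 3 = -21$)
$\left(A{\left(j \right)} + 131\right) f = \left(- \frac{12}{2} + 131\right) \left(-21\right) = \left(\left(-12\right) \frac{1}{2} + 131\right) \left(-21\right) = \left(-6 + 131\right) \left(-21\right) = 125 \left(-21\right) = -2625$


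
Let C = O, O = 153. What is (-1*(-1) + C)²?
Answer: 23716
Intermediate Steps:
C = 153
(-1*(-1) + C)² = (-1*(-1) + 153)² = (1 + 153)² = 154² = 23716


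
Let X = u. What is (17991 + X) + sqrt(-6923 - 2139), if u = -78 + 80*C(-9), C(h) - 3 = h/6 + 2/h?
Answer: 162137/9 + I*sqrt(9062) ≈ 18015.0 + 95.195*I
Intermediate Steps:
C(h) = 3 + 2/h + h/6 (C(h) = 3 + (h/6 + 2/h) = 3 + (2/h + h/6) = 3 + 2/h + h/6)
u = 218/9 (u = -78 + 80*(3 + 2/(-9) + (1/6)*(-9)) = -78 + 80*(3 + 2*(-1/9) - 3/2) = -78 + 80*(3 - 2/9 - 3/2) = -78 + 80*(23/18) = -78 + 920/9 = 218/9 ≈ 24.222)
X = 218/9 ≈ 24.222
(17991 + X) + sqrt(-6923 - 2139) = (17991 + 218/9) + sqrt(-6923 - 2139) = 162137/9 + sqrt(-9062) = 162137/9 + I*sqrt(9062)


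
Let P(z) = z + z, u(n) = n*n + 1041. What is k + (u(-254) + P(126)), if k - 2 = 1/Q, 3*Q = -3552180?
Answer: 77924172659/1184060 ≈ 65811.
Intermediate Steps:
u(n) = 1041 + n² (u(n) = n² + 1041 = 1041 + n²)
Q = -1184060 (Q = (⅓)*(-3552180) = -1184060)
k = 2368119/1184060 (k = 2 + 1/(-1184060) = 2 - 1/1184060 = 2368119/1184060 ≈ 2.0000)
P(z) = 2*z
k + (u(-254) + P(126)) = 2368119/1184060 + ((1041 + (-254)²) + 2*126) = 2368119/1184060 + ((1041 + 64516) + 252) = 2368119/1184060 + (65557 + 252) = 2368119/1184060 + 65809 = 77924172659/1184060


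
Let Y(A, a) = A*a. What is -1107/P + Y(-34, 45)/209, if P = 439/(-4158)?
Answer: 961335684/91751 ≈ 10478.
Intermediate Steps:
P = -439/4158 (P = 439*(-1/4158) = -439/4158 ≈ -0.10558)
-1107/P + Y(-34, 45)/209 = -1107/(-439/4158) - 34*45/209 = -1107*(-4158/439) - 1530*1/209 = 4602906/439 - 1530/209 = 961335684/91751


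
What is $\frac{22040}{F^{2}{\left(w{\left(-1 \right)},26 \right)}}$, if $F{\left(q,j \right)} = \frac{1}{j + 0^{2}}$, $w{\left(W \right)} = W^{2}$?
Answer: $14899040$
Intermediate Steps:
$F{\left(q,j \right)} = \frac{1}{j}$ ($F{\left(q,j \right)} = \frac{1}{j + 0} = \frac{1}{j}$)
$\frac{22040}{F^{2}{\left(w{\left(-1 \right)},26 \right)}} = \frac{22040}{\left(\frac{1}{26}\right)^{2}} = 22040 \frac{1}{\frac{1}{676}} = 22040 \cdot 676 = 14899040$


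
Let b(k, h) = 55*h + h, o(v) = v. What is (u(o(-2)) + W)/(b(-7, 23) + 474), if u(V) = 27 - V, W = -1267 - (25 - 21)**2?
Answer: -627/881 ≈ -0.71169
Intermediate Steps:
W = -1283 (W = -1267 - 1*4**2 = -1267 - 1*16 = -1267 - 16 = -1283)
b(k, h) = 56*h
(u(o(-2)) + W)/(b(-7, 23) + 474) = ((27 - 1*(-2)) - 1283)/(56*23 + 474) = ((27 + 2) - 1283)/(1288 + 474) = (29 - 1283)/1762 = -1254*1/1762 = -627/881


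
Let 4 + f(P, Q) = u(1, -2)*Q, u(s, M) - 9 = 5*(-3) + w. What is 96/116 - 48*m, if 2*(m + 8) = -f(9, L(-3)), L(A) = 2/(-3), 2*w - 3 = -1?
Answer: 10696/29 ≈ 368.83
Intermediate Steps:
w = 1 (w = 3/2 + (½)*(-1) = 3/2 - ½ = 1)
u(s, M) = -5 (u(s, M) = 9 + (5*(-3) + 1) = 9 + (-15 + 1) = 9 - 14 = -5)
L(A) = -⅔ (L(A) = 2*(-⅓) = -⅔)
f(P, Q) = -4 - 5*Q
m = -23/3 (m = -8 + (-(-4 - 5*(-⅔)))/2 = -8 + (-(-4 + 10/3))/2 = -8 + (-1*(-⅔))/2 = -8 + (½)*(⅔) = -8 + ⅓ = -23/3 ≈ -7.6667)
96/116 - 48*m = 96/116 - 48*(-23/3) = 96*(1/116) + 368 = 24/29 + 368 = 10696/29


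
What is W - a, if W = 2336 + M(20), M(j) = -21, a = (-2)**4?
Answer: 2299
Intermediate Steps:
a = 16
W = 2315 (W = 2336 - 21 = 2315)
W - a = 2315 - 1*16 = 2315 - 16 = 2299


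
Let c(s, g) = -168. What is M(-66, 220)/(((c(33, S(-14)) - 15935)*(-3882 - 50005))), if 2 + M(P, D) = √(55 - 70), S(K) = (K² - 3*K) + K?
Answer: -2/867742361 + I*√15/867742361 ≈ -2.3048e-9 + 4.4633e-9*I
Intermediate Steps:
S(K) = K² - 2*K
M(P, D) = -2 + I*√15 (M(P, D) = -2 + √(55 - 70) = -2 + √(-15) = -2 + I*√15)
M(-66, 220)/(((c(33, S(-14)) - 15935)*(-3882 - 50005))) = (-2 + I*√15)/(((-168 - 15935)*(-3882 - 50005))) = (-2 + I*√15)/((-16103*(-53887))) = (-2 + I*√15)/867742361 = (-2 + I*√15)*(1/867742361) = -2/867742361 + I*√15/867742361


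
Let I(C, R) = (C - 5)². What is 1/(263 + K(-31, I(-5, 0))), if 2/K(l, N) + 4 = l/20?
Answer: 111/29153 ≈ 0.0038075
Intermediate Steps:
I(C, R) = (-5 + C)²
K(l, N) = 2/(-4 + l/20)
1/(263 + K(-31, I(-5, 0))) = 1/(263 + 40/(-80 - 31)) = 1/(263 + 40/(-111)) = 1/(263 + 40*(-1/111)) = 1/(263 - 40/111) = 1/(29153/111) = 111/29153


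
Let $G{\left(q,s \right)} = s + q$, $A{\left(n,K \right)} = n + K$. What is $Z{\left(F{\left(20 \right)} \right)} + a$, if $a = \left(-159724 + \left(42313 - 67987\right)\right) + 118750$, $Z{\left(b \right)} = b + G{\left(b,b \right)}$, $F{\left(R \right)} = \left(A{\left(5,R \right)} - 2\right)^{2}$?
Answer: $-65061$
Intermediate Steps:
$A{\left(n,K \right)} = K + n$
$G{\left(q,s \right)} = q + s$
$F{\left(R \right)} = \left(3 + R\right)^{2}$ ($F{\left(R \right)} = \left(\left(R + 5\right) - 2\right)^{2} = \left(\left(5 + R\right) - 2\right)^{2} = \left(3 + R\right)^{2}$)
$Z{\left(b \right)} = 3 b$ ($Z{\left(b \right)} = b + \left(b + b\right) = b + 2 b = 3 b$)
$a = -66648$ ($a = \left(-159724 + \left(42313 - 67987\right)\right) + 118750 = \left(-159724 - 25674\right) + 118750 = -185398 + 118750 = -66648$)
$Z{\left(F{\left(20 \right)} \right)} + a = 3 \left(3 + 20\right)^{2} - 66648 = 3 \cdot 23^{2} - 66648 = 3 \cdot 529 - 66648 = 1587 - 66648 = -65061$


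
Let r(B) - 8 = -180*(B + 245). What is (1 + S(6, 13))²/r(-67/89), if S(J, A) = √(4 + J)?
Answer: -89/355648 - 89*√10/1956064 ≈ -0.00039413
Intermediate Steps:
r(B) = -44092 - 180*B (r(B) = 8 - 180*(B + 245) = 8 - 180*(245 + B) = 8 + (-44100 - 180*B) = -44092 - 180*B)
(1 + S(6, 13))²/r(-67/89) = (1 + √(4 + 6))²/(-44092 - (-12060)/89) = (1 + √10)²/(-44092 - (-12060)/89) = (1 + √10)²/(-44092 - 180*(-67/89)) = (1 + √10)²/(-44092 + 12060/89) = (1 + √10)²/(-3912128/89) = (1 + √10)²*(-89/3912128) = -89*(1 + √10)²/3912128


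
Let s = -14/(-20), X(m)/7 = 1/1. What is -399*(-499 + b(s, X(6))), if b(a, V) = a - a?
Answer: 199101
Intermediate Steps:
X(m) = 7 (X(m) = 7/1 = 7*1 = 7)
s = 7/10 (s = -14*(-1/20) = 7/10 ≈ 0.70000)
b(a, V) = 0
-399*(-499 + b(s, X(6))) = -399*(-499 + 0) = -399*(-499) = 199101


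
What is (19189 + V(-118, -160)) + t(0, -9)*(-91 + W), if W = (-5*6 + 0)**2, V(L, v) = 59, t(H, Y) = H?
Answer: 19248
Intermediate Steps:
W = 900 (W = (-30 + 0)**2 = (-30)**2 = 900)
(19189 + V(-118, -160)) + t(0, -9)*(-91 + W) = (19189 + 59) + 0*(-91 + 900) = 19248 + 0*809 = 19248 + 0 = 19248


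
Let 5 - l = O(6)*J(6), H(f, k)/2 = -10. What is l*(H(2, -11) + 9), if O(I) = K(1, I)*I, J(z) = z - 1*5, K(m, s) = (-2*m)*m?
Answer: -187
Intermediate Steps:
H(f, k) = -20 (H(f, k) = 2*(-10) = -20)
K(m, s) = -2*m²
J(z) = -5 + z (J(z) = z - 5 = -5 + z)
O(I) = -2*I (O(I) = (-2*1²)*I = (-2*1)*I = -2*I)
l = 17 (l = 5 - (-2*6)*(-5 + 6) = 5 - (-12) = 5 - 1*(-12) = 5 + 12 = 17)
l*(H(2, -11) + 9) = 17*(-20 + 9) = 17*(-11) = -187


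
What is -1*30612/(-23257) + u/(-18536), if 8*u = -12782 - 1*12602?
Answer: 641218493/431091752 ≈ 1.4874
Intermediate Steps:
u = -3173 (u = (-12782 - 1*12602)/8 = (-12782 - 12602)/8 = (⅛)*(-25384) = -3173)
-1*30612/(-23257) + u/(-18536) = -1*30612/(-23257) - 3173/(-18536) = -30612*(-1/23257) - 3173*(-1/18536) = 30612/23257 + 3173/18536 = 641218493/431091752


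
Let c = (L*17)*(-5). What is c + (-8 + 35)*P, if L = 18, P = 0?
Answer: -1530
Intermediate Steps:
c = -1530 (c = (18*17)*(-5) = 306*(-5) = -1530)
c + (-8 + 35)*P = -1530 + (-8 + 35)*0 = -1530 + 27*0 = -1530 + 0 = -1530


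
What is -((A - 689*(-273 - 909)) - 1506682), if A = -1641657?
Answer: 2333941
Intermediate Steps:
-((A - 689*(-273 - 909)) - 1506682) = -((-1641657 - 689*(-273 - 909)) - 1506682) = -((-1641657 - 689*(-1182)) - 1506682) = -((-1641657 + 814398) - 1506682) = -(-827259 - 1506682) = -1*(-2333941) = 2333941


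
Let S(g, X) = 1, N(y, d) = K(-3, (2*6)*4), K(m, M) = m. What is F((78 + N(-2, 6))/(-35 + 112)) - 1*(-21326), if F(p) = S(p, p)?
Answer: 21327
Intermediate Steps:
N(y, d) = -3
F(p) = 1
F((78 + N(-2, 6))/(-35 + 112)) - 1*(-21326) = 1 - 1*(-21326) = 1 + 21326 = 21327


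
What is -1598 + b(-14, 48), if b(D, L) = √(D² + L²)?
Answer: -1548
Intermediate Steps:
-1598 + b(-14, 48) = -1598 + √((-14)² + 48²) = -1598 + √(196 + 2304) = -1598 + √2500 = -1598 + 50 = -1548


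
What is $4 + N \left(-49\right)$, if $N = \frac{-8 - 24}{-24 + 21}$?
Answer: $- \frac{1556}{3} \approx -518.67$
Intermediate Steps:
$N = \frac{32}{3}$ ($N = - \frac{32}{-3} = \left(-32\right) \left(- \frac{1}{3}\right) = \frac{32}{3} \approx 10.667$)
$4 + N \left(-49\right) = 4 + \frac{32}{3} \left(-49\right) = 4 - \frac{1568}{3} = - \frac{1556}{3}$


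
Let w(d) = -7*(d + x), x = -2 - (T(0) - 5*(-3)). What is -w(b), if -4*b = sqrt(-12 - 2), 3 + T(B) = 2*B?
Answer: -98 - 7*I*sqrt(14)/4 ≈ -98.0 - 6.5479*I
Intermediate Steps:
T(B) = -3 + 2*B
x = -14 (x = -2 - ((-3 + 2*0) - 5*(-3)) = -2 - ((-3 + 0) + 15) = -2 - (-3 + 15) = -2 - 1*12 = -2 - 12 = -14)
b = -I*sqrt(14)/4 (b = -sqrt(-12 - 2)/4 = -I*sqrt(14)/4 ≈ -0.93541*I)
w(d) = 98 - 7*d (w(d) = -7*(d - 14) = -7*(-14 + d) = 98 - 7*d)
-w(b) = -(98 - (-7)*I*sqrt(14)/4) = -(98 + 7*I*sqrt(14)/4) = -98 - 7*I*sqrt(14)/4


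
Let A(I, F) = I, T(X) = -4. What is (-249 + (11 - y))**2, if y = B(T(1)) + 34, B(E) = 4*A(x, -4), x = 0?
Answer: 73984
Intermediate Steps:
B(E) = 0 (B(E) = 4*0 = 0)
y = 34 (y = 0 + 34 = 34)
(-249 + (11 - y))**2 = (-249 + (11 - 1*34))**2 = (-249 + (11 - 34))**2 = (-249 - 23)**2 = (-272)**2 = 73984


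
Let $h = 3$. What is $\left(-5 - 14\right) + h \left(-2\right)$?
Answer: $-25$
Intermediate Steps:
$\left(-5 - 14\right) + h \left(-2\right) = \left(-5 - 14\right) + 3 \left(-2\right) = -19 - 6 = -25$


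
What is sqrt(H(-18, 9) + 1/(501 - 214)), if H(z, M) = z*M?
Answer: I*sqrt(13343491)/287 ≈ 12.728*I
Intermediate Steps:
H(z, M) = M*z
sqrt(H(-18, 9) + 1/(501 - 214)) = sqrt(9*(-18) + 1/(501 - 214)) = sqrt(-162 + 1/287) = sqrt(-46493/287) = I*sqrt(13343491)/287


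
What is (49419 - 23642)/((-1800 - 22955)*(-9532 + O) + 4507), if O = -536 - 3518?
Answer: 25777/336325937 ≈ 7.6643e-5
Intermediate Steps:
O = -4054
(49419 - 23642)/((-1800 - 22955)*(-9532 + O) + 4507) = (49419 - 23642)/((-1800 - 22955)*(-9532 - 4054) + 4507) = 25777/(-24755*(-13586) + 4507) = 25777/(336321430 + 4507) = 25777/336325937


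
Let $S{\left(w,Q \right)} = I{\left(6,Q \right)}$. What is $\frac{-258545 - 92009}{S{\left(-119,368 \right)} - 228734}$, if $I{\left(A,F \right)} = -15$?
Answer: $\frac{350554}{228749} \approx 1.5325$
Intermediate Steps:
$S{\left(w,Q \right)} = -15$
$\frac{-258545 - 92009}{S{\left(-119,368 \right)} - 228734} = \frac{-258545 - 92009}{-15 - 228734} = - \frac{350554}{-228749} = \left(-350554\right) \left(- \frac{1}{228749}\right) = \frac{350554}{228749}$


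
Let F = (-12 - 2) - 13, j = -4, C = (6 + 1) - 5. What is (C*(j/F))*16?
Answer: 128/27 ≈ 4.7407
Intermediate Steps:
C = 2 (C = 7 - 5 = 2)
F = -27 (F = -14 - 13 = -27)
(C*(j/F))*16 = (2*(-4/(-27)))*16 = (2*(-4*(-1/27)))*16 = (2*(4/27))*16 = (8/27)*16 = 128/27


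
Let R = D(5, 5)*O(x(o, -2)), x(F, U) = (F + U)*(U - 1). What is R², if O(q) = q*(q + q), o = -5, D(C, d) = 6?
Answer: 28005264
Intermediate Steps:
x(F, U) = (-1 + U)*(F + U) (x(F, U) = (F + U)*(-1 + U) = (-1 + U)*(F + U))
O(q) = 2*q² (O(q) = q*(2*q) = 2*q²)
R = 5292 (R = 6*(2*((-2)² - 1*(-5) - 1*(-2) - 5*(-2))²) = 6*(2*(4 + 5 + 2 + 10)²) = 6*(2*21²) = 6*(2*441) = 6*882 = 5292)
R² = 5292² = 28005264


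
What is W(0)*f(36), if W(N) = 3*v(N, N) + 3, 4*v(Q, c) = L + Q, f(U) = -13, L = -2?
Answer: -39/2 ≈ -19.500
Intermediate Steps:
v(Q, c) = -½ + Q/4 (v(Q, c) = (-2 + Q)/4 = -½ + Q/4)
W(N) = 3/2 + 3*N/4 (W(N) = 3*(-½ + N/4) + 3 = (-3/2 + 3*N/4) + 3 = 3/2 + 3*N/4)
W(0)*f(36) = (3/2 + (¾)*0)*(-13) = (3/2 + 0)*(-13) = (3/2)*(-13) = -39/2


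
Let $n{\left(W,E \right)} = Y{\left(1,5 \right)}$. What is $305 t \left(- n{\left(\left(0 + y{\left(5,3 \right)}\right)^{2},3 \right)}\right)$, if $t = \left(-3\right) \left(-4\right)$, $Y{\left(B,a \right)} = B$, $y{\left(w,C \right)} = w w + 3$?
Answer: $-3660$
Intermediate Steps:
$y{\left(w,C \right)} = 3 + w^{2}$ ($y{\left(w,C \right)} = w^{2} + 3 = 3 + w^{2}$)
$n{\left(W,E \right)} = 1$
$t = 12$
$305 t \left(- n{\left(\left(0 + y{\left(5,3 \right)}\right)^{2},3 \right)}\right) = 305 \cdot 12 \left(\left(-1\right) 1\right) = 305 \cdot 12 \left(-1\right) = 305 \left(-12\right) = -3660$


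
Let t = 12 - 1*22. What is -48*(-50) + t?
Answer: 2390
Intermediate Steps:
t = -10 (t = 12 - 22 = -10)
-48*(-50) + t = -48*(-50) - 10 = 2400 - 10 = 2390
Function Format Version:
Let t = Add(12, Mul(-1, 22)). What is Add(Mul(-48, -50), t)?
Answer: 2390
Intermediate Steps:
t = -10 (t = Add(12, -22) = -10)
Add(Mul(-48, -50), t) = Add(Mul(-48, -50), -10) = Add(2400, -10) = 2390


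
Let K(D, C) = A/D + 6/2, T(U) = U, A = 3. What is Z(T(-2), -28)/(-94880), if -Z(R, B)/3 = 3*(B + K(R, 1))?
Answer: -477/189760 ≈ -0.0025137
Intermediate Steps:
K(D, C) = 3 + 3/D (K(D, C) = 3/D + 6/2 = 3/D + 6*(1/2) = 3/D + 3 = 3 + 3/D)
Z(R, B) = -27 - 27/R - 9*B (Z(R, B) = -9*(B + (3 + 3/R)) = -9*(3 + B + 3/R) = -3*(9 + 3*B + 9/R) = -27 - 27/R - 9*B)
Z(T(-2), -28)/(-94880) = (-27 - 27/(-2) - 9*(-28))/(-94880) = (-27 - 27*(-1/2) + 252)*(-1/94880) = (-27 + 27/2 + 252)*(-1/94880) = (477/2)*(-1/94880) = -477/189760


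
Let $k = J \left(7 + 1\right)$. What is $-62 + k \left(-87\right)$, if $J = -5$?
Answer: $3418$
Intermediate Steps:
$k = -40$ ($k = - 5 \left(7 + 1\right) = \left(-5\right) 8 = -40$)
$-62 + k \left(-87\right) = -62 - -3480 = -62 + 3480 = 3418$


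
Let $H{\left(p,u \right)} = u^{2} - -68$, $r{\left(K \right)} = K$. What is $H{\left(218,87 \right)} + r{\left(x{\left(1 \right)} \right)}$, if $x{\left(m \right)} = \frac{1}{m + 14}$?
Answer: $\frac{114556}{15} \approx 7637.1$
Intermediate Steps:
$x{\left(m \right)} = \frac{1}{14 + m}$
$H{\left(p,u \right)} = 68 + u^{2}$ ($H{\left(p,u \right)} = u^{2} + 68 = 68 + u^{2}$)
$H{\left(218,87 \right)} + r{\left(x{\left(1 \right)} \right)} = \left(68 + 87^{2}\right) + \frac{1}{14 + 1} = \left(68 + 7569\right) + \frac{1}{15} = 7637 + \frac{1}{15} = \frac{114556}{15}$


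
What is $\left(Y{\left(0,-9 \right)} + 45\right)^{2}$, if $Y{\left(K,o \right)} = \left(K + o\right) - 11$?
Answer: $625$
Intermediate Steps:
$Y{\left(K,o \right)} = -11 + K + o$
$\left(Y{\left(0,-9 \right)} + 45\right)^{2} = \left(\left(-11 + 0 - 9\right) + 45\right)^{2} = \left(-20 + 45\right)^{2} = 25^{2} = 625$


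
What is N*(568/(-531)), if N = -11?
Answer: 6248/531 ≈ 11.766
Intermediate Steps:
N*(568/(-531)) = -6248/(-531) = -6248*(-1)/531 = -11*(-568/531) = 6248/531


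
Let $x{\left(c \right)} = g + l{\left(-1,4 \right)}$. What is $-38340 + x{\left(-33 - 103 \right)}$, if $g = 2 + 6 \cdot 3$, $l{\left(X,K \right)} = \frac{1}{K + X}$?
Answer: $- \frac{114959}{3} \approx -38320.0$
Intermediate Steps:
$g = 20$ ($g = 2 + 18 = 20$)
$x{\left(c \right)} = \frac{61}{3}$ ($x{\left(c \right)} = 20 + \frac{1}{4 - 1} = 20 + \frac{1}{3} = \frac{61}{3}$)
$-38340 + x{\left(-33 - 103 \right)} = -38340 + \frac{61}{3} = - \frac{114959}{3}$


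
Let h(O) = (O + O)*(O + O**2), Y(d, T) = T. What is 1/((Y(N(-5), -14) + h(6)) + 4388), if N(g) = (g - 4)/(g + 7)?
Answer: 1/4878 ≈ 0.00020500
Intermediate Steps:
N(g) = (-4 + g)/(7 + g)
h(O) = 2*O*(O + O**2) (h(O) = (2*O)*(O + O**2) = 2*O*(O + O**2))
1/((Y(N(-5), -14) + h(6)) + 4388) = 1/((-14 + 2*6**2*(1 + 6)) + 4388) = 1/((-14 + 2*36*7) + 4388) = 1/((-14 + 504) + 4388) = 1/(490 + 4388) = 1/4878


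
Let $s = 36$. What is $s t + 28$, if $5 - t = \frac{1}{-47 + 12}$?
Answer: $\frac{7316}{35} \approx 209.03$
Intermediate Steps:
$t = \frac{176}{35}$ ($t = 5 - \frac{1}{-47 + 12} = 5 - \frac{1}{-35} = 5 - - \frac{1}{35} = 5 + \frac{1}{35} = \frac{176}{35} \approx 5.0286$)
$s t + 28 = 36 \cdot \frac{176}{35} + 28 = \frac{6336}{35} + 28 = \frac{7316}{35}$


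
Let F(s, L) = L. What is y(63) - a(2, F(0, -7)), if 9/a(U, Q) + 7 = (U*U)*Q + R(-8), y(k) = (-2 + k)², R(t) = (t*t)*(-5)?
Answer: 1320964/355 ≈ 3721.0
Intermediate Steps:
R(t) = -5*t² (R(t) = t²*(-5) = -5*t²)
a(U, Q) = 9/(-327 + Q*U²) (a(U, Q) = 9/(-7 + ((U*U)*Q - 5*(-8)²)) = 9/(-7 + (U²*Q - 5*64)) = 9/(-7 + (Q*U² - 320)) = 9/(-7 + (-320 + Q*U²)) = 9/(-327 + Q*U²))
y(63) - a(2, F(0, -7)) = (-2 + 63)² - 9/(-327 - 7*2²) = 61² - 9/(-327 - 7*4) = 3721 - 9/(-327 - 28) = 3721 - 9/(-355) = 3721 - 9*(-1)/355 = 3721 - 1*(-9/355) = 3721 + 9/355 = 1320964/355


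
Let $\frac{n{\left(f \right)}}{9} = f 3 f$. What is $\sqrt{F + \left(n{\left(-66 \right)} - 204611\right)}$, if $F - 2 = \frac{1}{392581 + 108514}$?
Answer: $\frac{i \sqrt{21844616026076830}}{501095} \approx 294.95 i$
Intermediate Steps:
$n{\left(f \right)} = 27 f^{2}$ ($n{\left(f \right)} = 9 f 3 f = 9 \cdot 3 f f = 9 \cdot 3 f^{2} = 27 f^{2}$)
$F = \frac{1002191}{501095}$ ($F = 2 + \frac{1}{392581 + 108514} = 2 + \frac{1}{501095} = \frac{1002191}{501095} \approx 2.0$)
$\sqrt{F + \left(n{\left(-66 \right)} - 204611\right)} = \sqrt{\frac{1002191}{501095} + \left(27 \left(-66\right)^{2} - 204611\right)} = \sqrt{\frac{1002191}{501095} + \left(27 \cdot 4356 - 204611\right)} = \sqrt{\frac{1002191}{501095} + \left(117612 - 204611\right)} = \sqrt{\frac{1002191}{501095} - 86999} = \sqrt{- \frac{43593761714}{501095}} = \frac{i \sqrt{21844616026076830}}{501095}$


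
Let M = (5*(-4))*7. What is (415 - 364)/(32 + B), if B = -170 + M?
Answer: -51/278 ≈ -0.18345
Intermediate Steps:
M = -140 (M = -20*7 = -140)
B = -310 (B = -170 - 140 = -310)
(415 - 364)/(32 + B) = (415 - 364)/(32 - 310) = 51/(-278) = 51*(-1/278) = -51/278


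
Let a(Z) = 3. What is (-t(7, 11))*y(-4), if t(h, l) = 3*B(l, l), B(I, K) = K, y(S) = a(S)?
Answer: -99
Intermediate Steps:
y(S) = 3
t(h, l) = 3*l
(-t(7, 11))*y(-4) = -3*11*3 = -1*33*3 = -33*3 = -99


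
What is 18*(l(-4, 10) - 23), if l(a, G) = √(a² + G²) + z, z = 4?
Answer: -342 + 36*√29 ≈ -148.13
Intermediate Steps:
l(a, G) = 4 + √(G² + a²) (l(a, G) = √(a² + G²) + 4 = √(G² + a²) + 4 = 4 + √(G² + a²))
18*(l(-4, 10) - 23) = 18*((4 + √(10² + (-4)²)) - 23) = 18*((4 + √(100 + 16)) - 23) = 18*((4 + √116) - 23) = 18*((4 + 2*√29) - 23) = 18*(-19 + 2*√29) = -342 + 36*√29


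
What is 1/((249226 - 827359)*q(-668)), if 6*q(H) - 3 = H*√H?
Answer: -2/19147613424917 - 2672*I*√167/57442840274751 ≈ -1.0445e-13 - 6.0112e-10*I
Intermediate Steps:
q(H) = ½ + H^(3/2)/6 (q(H) = ½ + (H*√H)/6 = ½ + H^(3/2)/6)
1/((249226 - 827359)*q(-668)) = 1/((249226 - 827359)*(½ + (-668)^(3/2)/6)) = 1/((-578133)*(½ + (-1336*I*√167)/6)) = -1/(578133*(½ - 668*I*√167/3))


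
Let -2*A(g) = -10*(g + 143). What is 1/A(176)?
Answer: 1/1595 ≈ 0.00062696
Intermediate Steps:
A(g) = 715 + 5*g (A(g) = -(-5)*(g + 143) = -(-5)*(143 + g) = -(-1430 - 10*g)/2 = 715 + 5*g)
1/A(176) = 1/(715 + 5*176) = 1/(715 + 880) = 1/1595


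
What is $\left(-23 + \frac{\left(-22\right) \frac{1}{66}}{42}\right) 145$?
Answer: $- \frac{420355}{126} \approx -3336.2$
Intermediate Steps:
$\left(-23 + \frac{\left(-22\right) \frac{1}{66}}{42}\right) 145 = \left(-23 + \left(-22\right) \frac{1}{66} \cdot \frac{1}{42}\right) 145 = \left(-23 - \frac{1}{126}\right) 145 = \left(- \frac{2899}{126}\right) 145 = - \frac{420355}{126}$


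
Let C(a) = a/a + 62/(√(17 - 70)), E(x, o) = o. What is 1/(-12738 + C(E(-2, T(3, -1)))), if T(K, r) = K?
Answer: -675061/8598255801 + 62*I*√53/8598255801 ≈ -7.8511e-5 + 5.2495e-8*I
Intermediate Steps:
C(a) = 1 - 62*I*√53/53 (C(a) = 1 + 62/(√(-53)) = 1 + 62/((I*√53)) = 1 + 62*(-I*√53/53) = 1 - 62*I*√53/53)
1/(-12738 + C(E(-2, T(3, -1)))) = 1/(-12738 + (1 - 62*I*√53/53)) = 1/(-12737 - 62*I*√53/53)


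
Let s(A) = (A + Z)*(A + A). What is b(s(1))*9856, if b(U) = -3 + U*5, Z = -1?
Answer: -29568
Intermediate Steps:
s(A) = 2*A*(-1 + A) (s(A) = (A - 1)*(A + A) = (-1 + A)*(2*A) = 2*A*(-1 + A))
b(U) = -3 + 5*U
b(s(1))*9856 = (-3 + 5*(2*1*(-1 + 1)))*9856 = (-3 + 5*(2*1*0))*9856 = (-3 + 5*0)*9856 = (-3 + 0)*9856 = -3*9856 = -29568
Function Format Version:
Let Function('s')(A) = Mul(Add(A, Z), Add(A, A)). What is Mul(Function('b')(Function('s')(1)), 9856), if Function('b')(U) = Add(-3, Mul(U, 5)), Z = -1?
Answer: -29568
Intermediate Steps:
Function('s')(A) = Mul(2, A, Add(-1, A)) (Function('s')(A) = Mul(Add(A, -1), Add(A, A)) = Mul(Add(-1, A), Mul(2, A)) = Mul(2, A, Add(-1, A)))
Function('b')(U) = Add(-3, Mul(5, U))
Mul(Function('b')(Function('s')(1)), 9856) = Mul(Add(-3, Mul(5, Mul(2, 1, Add(-1, 1)))), 9856) = Mul(Add(-3, Mul(5, Mul(2, 1, 0))), 9856) = Mul(Add(-3, Mul(5, 0)), 9856) = Mul(Add(-3, 0), 9856) = Mul(-3, 9856) = -29568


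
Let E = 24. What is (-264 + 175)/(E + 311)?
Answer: -89/335 ≈ -0.26567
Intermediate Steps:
(-264 + 175)/(E + 311) = (-264 + 175)/(24 + 311) = -89/335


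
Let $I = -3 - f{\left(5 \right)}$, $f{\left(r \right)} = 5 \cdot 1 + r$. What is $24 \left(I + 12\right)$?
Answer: $-24$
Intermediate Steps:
$f{\left(r \right)} = 5 + r$
$I = -13$ ($I = -3 - \left(5 + 5\right) = -3 - 10 = -13$)
$24 \left(I + 12\right) = 24 \left(-13 + 12\right) = 24 \left(-1\right) = -24$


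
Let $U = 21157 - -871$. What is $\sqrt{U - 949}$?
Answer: $\sqrt{21079} \approx 145.19$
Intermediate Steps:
$U = 22028$ ($U = 21157 + 871 = 22028$)
$\sqrt{U - 949} = \sqrt{22028 - 949} = \sqrt{21079}$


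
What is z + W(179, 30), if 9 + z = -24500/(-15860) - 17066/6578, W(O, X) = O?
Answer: 1473754/8723 ≈ 168.95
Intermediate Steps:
z = -87663/8723 (z = -9 + (-24500/(-15860) - 17066/6578) = -9 + (-24500*(-1/15860) - 17066*1/6578) = -9 + (1225/793 - 371/143) = -9 - 9156/8723 = -87663/8723 ≈ -10.050)
z + W(179, 30) = -87663/8723 + 179 = 1473754/8723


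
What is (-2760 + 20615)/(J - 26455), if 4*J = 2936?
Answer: -17855/25721 ≈ -0.69418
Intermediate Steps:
J = 734 (J = (¼)*2936 = 734)
(-2760 + 20615)/(J - 26455) = (-2760 + 20615)/(734 - 26455) = 17855/(-25721) = 17855*(-1/25721) = -17855/25721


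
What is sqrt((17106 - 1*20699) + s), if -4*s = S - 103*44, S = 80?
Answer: 4*I*sqrt(155) ≈ 49.8*I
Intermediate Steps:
s = 1113 (s = -(80 - 103*44)/4 = -(80 - 4532)/4 = -1/4*(-4452) = 1113)
sqrt((17106 - 1*20699) + s) = sqrt((17106 - 1*20699) + 1113) = sqrt((17106 - 20699) + 1113) = sqrt(-3593 + 1113) = sqrt(-2480) = 4*I*sqrt(155)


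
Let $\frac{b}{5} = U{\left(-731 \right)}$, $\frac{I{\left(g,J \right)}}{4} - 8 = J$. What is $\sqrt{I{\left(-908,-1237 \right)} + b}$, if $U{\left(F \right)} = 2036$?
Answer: $4 \sqrt{329} \approx 72.553$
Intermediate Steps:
$I{\left(g,J \right)} = 32 + 4 J$
$b = 10180$ ($b = 5 \cdot 2036 = 10180$)
$\sqrt{I{\left(-908,-1237 \right)} + b} = \sqrt{\left(32 + 4 \left(-1237\right)\right) + 10180} = \sqrt{\left(32 - 4948\right) + 10180} = \sqrt{-4916 + 10180} = \sqrt{5264} = 4 \sqrt{329}$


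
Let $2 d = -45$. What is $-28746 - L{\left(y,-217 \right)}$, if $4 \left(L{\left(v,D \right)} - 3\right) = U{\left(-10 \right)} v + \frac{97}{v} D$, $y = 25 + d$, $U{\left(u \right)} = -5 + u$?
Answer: $- \frac{1065389}{40} \approx -26635.0$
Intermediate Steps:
$d = - \frac{45}{2}$ ($d = \frac{1}{2} \left(-45\right) = - \frac{45}{2} \approx -22.5$)
$y = \frac{5}{2}$ ($y = 25 - \frac{45}{2} = \frac{5}{2} \approx 2.5$)
$L{\left(v,D \right)} = 3 - \frac{15 v}{4} + \frac{97 D}{4 v}$ ($L{\left(v,D \right)} = 3 + \frac{\left(-5 - 10\right) v + \frac{97}{v} D}{4} = 3 + \frac{- 15 v + \frac{97 D}{v}}{4} = 3 + \left(- \frac{15 v}{4} + \frac{97 D}{4 v}\right) = 3 - \frac{15 v}{4} + \frac{97 D}{4 v}$)
$-28746 - L{\left(y,-217 \right)} = -28746 - \left(3 - \frac{75}{8} + \frac{97}{4} \left(-217\right) \frac{1}{\frac{5}{2}}\right) = -28746 - \left(3 - \frac{75}{8} + \frac{97}{4} \left(-217\right) \frac{2}{5}\right) = -28746 - \left(3 - \frac{75}{8} - \frac{21049}{10}\right) = -28746 - - \frac{84451}{40} = -28746 + \frac{84451}{40} = - \frac{1065389}{40}$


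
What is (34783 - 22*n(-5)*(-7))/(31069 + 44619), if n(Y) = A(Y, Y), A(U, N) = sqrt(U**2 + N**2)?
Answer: 34783/75688 + 385*sqrt(2)/37844 ≈ 0.47395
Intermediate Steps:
A(U, N) = sqrt(N**2 + U**2)
n(Y) = sqrt(2)*sqrt(Y**2) (n(Y) = sqrt(Y**2 + Y**2) = sqrt(2*Y**2) = sqrt(2)*sqrt(Y**2))
(34783 - 22*n(-5)*(-7))/(31069 + 44619) = (34783 - 22*sqrt(2)*sqrt((-5)**2)*(-7))/(31069 + 44619) = (34783 - 22*sqrt(2)*sqrt(25)*(-7))/75688 = (34783 - 22*sqrt(2)*5*(-7))*(1/75688) = (34783 - 110*sqrt(2)*(-7))*(1/75688) = (34783 + 770*sqrt(2))*(1/75688) = 34783/75688 + 385*sqrt(2)/37844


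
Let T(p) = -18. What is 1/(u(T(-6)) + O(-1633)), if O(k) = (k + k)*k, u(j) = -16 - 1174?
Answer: 1/5332188 ≈ 1.8754e-7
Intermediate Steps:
u(j) = -1190
O(k) = 2*k**2 (O(k) = (2*k)*k = 2*k**2)
1/(u(T(-6)) + O(-1633)) = 1/(-1190 + 2*(-1633)**2) = 1/(-1190 + 2*2666689) = 1/(-1190 + 5333378) = 1/5332188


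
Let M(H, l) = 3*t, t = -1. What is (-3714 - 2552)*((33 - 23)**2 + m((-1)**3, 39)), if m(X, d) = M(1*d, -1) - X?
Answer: -614068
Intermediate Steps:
M(H, l) = -3 (M(H, l) = 3*(-1) = -3)
m(X, d) = -3 - X
(-3714 - 2552)*((33 - 23)**2 + m((-1)**3, 39)) = (-3714 - 2552)*((33 - 23)**2 + (-3 - 1*(-1)**3)) = -6266*(10**2 + (-3 - 1*(-1))) = -6266*(100 + (-3 + 1)) = -6266*(100 - 2) = -6266*98 = -614068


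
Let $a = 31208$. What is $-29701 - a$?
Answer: $-60909$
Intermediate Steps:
$-29701 - a = -29701 - 31208 = -60909$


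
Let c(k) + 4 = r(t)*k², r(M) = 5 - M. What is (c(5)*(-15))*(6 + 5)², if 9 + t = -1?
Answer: -673365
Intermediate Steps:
t = -10 (t = -9 - 1 = -10)
c(k) = -4 + 15*k² (c(k) = -4 + (5 - 1*(-10))*k² = -4 + (5 + 10)*k² = -4 + 15*k²)
(c(5)*(-15))*(6 + 5)² = ((-4 + 15*5²)*(-15))*(6 + 5)² = ((-4 + 15*25)*(-15))*11² = ((-4 + 375)*(-15))*121 = (371*(-15))*121 = -5565*121 = -673365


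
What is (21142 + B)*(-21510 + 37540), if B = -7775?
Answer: 214273010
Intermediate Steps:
(21142 + B)*(-21510 + 37540) = (21142 - 7775)*(-21510 + 37540) = 13367*16030 = 214273010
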